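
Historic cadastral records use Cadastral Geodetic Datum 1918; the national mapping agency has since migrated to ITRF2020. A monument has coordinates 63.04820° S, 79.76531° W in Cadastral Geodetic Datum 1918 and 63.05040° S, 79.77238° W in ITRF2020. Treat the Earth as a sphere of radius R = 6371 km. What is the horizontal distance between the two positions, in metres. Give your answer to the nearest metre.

Δφ = -63.05040° − -63.04820° = -0.00220°; Δλ = -79.77238° − -79.76531° = -0.00707°.
1° along a meridian = πR/180 = 111195 m.
ΔN = Δφ × 111195 = -244.6 m; ΔE = Δλ × 111195 × cos(-63.04820°) = -0.00707 × 111195 × 0.453241 = -356.3 m.
Distance = √(ΔE² + ΔN²) = √((-356.3)² + (-244.6)²) = 432.2 m.

432 m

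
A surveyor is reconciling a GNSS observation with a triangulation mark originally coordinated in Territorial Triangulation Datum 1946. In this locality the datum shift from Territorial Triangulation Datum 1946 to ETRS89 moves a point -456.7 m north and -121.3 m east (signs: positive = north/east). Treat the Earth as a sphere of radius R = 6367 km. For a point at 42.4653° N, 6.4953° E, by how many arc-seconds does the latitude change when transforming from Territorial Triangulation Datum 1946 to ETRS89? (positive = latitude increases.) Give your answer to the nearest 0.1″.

On a sphere of radius R, 1 rad of latitude = R, so Δφ = ΔN / R = -456.7 / 6367000 = -7.1729e-05 rad = -14.795″.

Δφ = -14.8″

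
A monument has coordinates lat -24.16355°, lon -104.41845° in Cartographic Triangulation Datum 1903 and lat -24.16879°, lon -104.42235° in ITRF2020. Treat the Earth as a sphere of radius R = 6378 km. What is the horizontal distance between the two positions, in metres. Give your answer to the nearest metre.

705 m

Δφ = -24.16879° − -24.16355° = -0.00524°; Δλ = -104.42235° − -104.41845° = -0.00390°.
1° along a meridian = πR/180 = 111317 m.
ΔN = Δφ × 111317 = -583.3 m; ΔE = Δλ × 111317 × cos(-24.16355°) = -0.00390 × 111317 × 0.912381 = -396.1 m.
Distance = √(ΔE² + ΔN²) = √((-396.1)² + (-583.3)²) = 705.1 m.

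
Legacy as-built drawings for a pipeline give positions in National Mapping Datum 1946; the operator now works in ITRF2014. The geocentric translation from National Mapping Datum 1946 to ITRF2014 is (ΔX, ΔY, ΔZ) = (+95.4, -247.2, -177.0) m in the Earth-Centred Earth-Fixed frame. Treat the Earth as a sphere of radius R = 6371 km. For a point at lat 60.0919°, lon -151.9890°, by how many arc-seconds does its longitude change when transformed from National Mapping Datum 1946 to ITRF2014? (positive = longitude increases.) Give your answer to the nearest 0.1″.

Δλ = 17.1″

sin φ = 0.866826, cos φ = 0.498610, sin λ = -0.469641, cos λ = -0.882857.
East component: ΔE = −sin λ·ΔX + cos λ·ΔY = −(-0.469641)(95.4) + (-0.882857)(-247.2) = 263.05 m.
1° of latitude spans πR/180 = 111195 m; at latitude φ, 1° of longitude spans that × cos φ = 55442.9 m, so Δλ = 263.05 / 55442.9 × 3600 = 17.080″.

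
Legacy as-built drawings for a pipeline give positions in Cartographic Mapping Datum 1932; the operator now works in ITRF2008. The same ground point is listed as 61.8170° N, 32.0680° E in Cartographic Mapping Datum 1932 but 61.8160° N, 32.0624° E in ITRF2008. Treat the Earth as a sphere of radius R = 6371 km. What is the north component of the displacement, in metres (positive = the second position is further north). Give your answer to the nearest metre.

Δφ = 61.8160° − 61.8170° = -0.0010°; Δλ = 32.0624° − 32.0680° = -0.0056°.
1° along a meridian = πR/180 = 111195 m.
ΔN = Δφ × 111195 = -111.2 m; ΔE = Δλ × 111195 × cos(61.8170°) = -0.0056 × 111195 × 0.472289 = -294.1 m.

ΔN = -111 m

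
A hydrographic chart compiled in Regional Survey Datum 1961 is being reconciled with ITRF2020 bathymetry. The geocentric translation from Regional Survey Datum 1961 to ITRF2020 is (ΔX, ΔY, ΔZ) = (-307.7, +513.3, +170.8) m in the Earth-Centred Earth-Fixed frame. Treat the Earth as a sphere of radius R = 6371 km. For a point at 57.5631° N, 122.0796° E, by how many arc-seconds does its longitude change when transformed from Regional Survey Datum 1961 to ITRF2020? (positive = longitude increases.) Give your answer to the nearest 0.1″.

sin φ = 0.843983, cos φ = 0.536370, sin λ = 0.847311, cos λ = -0.531097.
East component: ΔE = −sin λ·ΔX + cos λ·ΔY = −(0.847311)(-307.7) + (-0.531097)(513.3) = -11.89 m.
1° of latitude spans πR/180 = 111195 m; at latitude φ, 1° of longitude spans that × cos φ = 59641.7 m, so Δλ = -11.89 / 59641.7 × 3600 = -0.718″.

Δλ = -0.7″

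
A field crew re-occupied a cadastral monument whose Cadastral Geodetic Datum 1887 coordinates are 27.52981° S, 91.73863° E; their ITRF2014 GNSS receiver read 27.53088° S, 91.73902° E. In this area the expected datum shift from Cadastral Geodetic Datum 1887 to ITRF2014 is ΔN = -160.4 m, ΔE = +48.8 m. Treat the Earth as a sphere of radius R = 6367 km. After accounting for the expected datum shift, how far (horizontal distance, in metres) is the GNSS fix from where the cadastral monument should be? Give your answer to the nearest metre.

43 m

Observed coordinate differences: Δφ = -0.00107°, Δλ = +0.00039°.
Converting to metres (1° lat = 111125 m, cos φ = 0.886770): observed ΔN = -118.9 m, observed ΔE = 38.4 m.
Subtracting the expected shift leaves a residual of -118.9 − (-160.4) = 41.5 m north and 38.4 − (48.8) = -10.4 m east.
Residual distance = √(41.5² + (-10.4)²) = 42.8 m.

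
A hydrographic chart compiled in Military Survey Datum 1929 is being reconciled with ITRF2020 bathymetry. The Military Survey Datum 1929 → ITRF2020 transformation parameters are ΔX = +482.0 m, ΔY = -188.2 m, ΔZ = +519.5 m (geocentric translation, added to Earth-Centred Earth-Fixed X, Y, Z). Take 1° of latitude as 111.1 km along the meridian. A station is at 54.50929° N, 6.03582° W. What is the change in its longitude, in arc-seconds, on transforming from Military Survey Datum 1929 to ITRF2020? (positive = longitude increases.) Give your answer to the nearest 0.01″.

Δλ = -7.62″

sin φ = 0.814210, cos φ = 0.580571, sin λ = -0.105150, cos λ = 0.994456.
East component: ΔE = −sin λ·ΔX + cos λ·ΔY = −(-0.105150)(482.0) + (0.994456)(-188.2) = -136.47 m.
1° of latitude spans 111100 m; at latitude φ, 1° of longitude spans that × cos φ = 64501.4 m, so Δλ = -136.47 / 64501.4 × 3600 = -7.617″.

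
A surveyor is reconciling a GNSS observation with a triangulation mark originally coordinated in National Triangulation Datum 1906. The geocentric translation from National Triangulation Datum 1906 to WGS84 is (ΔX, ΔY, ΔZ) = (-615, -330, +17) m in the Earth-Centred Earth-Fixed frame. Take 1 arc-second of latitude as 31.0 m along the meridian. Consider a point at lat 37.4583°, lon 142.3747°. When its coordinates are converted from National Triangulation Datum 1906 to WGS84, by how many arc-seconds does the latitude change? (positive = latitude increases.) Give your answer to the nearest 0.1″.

sin φ = 0.608184, cos φ = 0.793796, sin λ = 0.610495, cos λ = -0.792020.
North component: ΔN = −sin φ cos λ·ΔX − sin φ sin λ·ΔY + cos φ·ΔZ = −(0.608184)(-0.792020)(-615) − (0.608184)(0.610495)(-330) + (0.793796)(17) = -160.22 m.
1° of latitude spans 3600 × 31.00 = 111600 m, so Δφ = -160.22 / 111600 × 3600 = -5.168″.

Δφ = -5.2″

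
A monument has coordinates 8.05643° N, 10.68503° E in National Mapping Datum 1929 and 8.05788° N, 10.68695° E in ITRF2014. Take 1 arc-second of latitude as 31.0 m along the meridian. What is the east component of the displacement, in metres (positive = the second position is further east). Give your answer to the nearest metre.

ΔE = 212 m

Δφ = 8.05788° − 8.05643° = +0.00145°; Δλ = 10.68695° − 10.68503° = +0.00192°.
1° of latitude = 3600 × 31.00 = 111600 m.
ΔN = Δφ × 111600 = 161.8 m; ΔE = Δλ × 111600 × cos(8.05643°) = +0.00192 × 111600 × 0.990131 = 212.2 m.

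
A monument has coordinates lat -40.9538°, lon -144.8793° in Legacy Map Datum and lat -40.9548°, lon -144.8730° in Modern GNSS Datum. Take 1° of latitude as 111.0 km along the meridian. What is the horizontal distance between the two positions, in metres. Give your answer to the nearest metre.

540 m

Δφ = -40.9548° − -40.9538° = -0.0010°; Δλ = -144.8730° − -144.8793° = +0.0063°.
ΔN = Δφ × 111000 = -111.0 m; ΔE = Δλ × 111000 × cos(-40.9538°) = +0.0063 × 111000 × 0.755238 = 528.1 m.
Distance = √(ΔE² + ΔN²) = √(528.1² + (-111.0)²) = 539.7 m.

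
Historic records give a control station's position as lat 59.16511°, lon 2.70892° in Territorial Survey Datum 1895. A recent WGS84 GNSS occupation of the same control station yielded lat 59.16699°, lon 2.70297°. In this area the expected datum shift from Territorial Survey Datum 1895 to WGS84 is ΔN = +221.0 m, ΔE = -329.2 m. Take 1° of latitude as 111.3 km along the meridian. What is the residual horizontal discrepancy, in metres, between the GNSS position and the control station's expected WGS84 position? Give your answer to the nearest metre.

16 m

Observed coordinate differences: Δφ = +0.00188°, Δλ = -0.00595°.
Converting to metres (1° lat = 111300 m, cos φ = 0.512566): observed ΔN = 209.2 m, observed ΔE = -339.4 m.
Subtracting the expected shift leaves a residual of 209.2 − (221.0) = -11.8 m north and -339.4 − (-329.2) = -10.2 m east.
Residual distance = √((-11.8)² + (-10.2)²) = 15.6 m.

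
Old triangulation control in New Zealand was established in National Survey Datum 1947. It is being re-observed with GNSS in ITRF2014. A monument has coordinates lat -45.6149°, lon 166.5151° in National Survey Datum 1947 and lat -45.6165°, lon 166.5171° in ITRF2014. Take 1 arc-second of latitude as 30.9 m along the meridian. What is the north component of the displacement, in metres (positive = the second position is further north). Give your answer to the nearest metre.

ΔN = -178 m

Δφ = -45.6165° − -45.6149° = -0.0016°; Δλ = 166.5171° − 166.5151° = +0.0020°.
1° of latitude = 3600 × 30.90 = 111240 m.
ΔN = Δφ × 111240 = -178.0 m; ΔE = Δλ × 111240 × cos(-45.6149°) = +0.0020 × 111240 × 0.699478 = 155.6 m.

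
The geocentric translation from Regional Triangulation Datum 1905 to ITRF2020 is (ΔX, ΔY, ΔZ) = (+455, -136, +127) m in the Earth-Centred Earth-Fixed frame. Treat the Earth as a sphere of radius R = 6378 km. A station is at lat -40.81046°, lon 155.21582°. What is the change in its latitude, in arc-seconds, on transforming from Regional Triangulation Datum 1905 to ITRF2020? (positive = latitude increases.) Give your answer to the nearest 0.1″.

sin φ = -0.653559, cos φ = 0.756876, sin λ = 0.419201, cos λ = -0.907893.
North component: ΔN = −sin φ cos λ·ΔX − sin φ sin λ·ΔY + cos φ·ΔZ = −(-0.653559)(-0.907893)(455) − (-0.653559)(0.419201)(-136) + (0.756876)(127) = -211.12 m.
1° of latitude spans πR/180 = 111317 m, so Δφ = -211.12 / 111317 × 3600 = -6.828″.

Δφ = -6.8″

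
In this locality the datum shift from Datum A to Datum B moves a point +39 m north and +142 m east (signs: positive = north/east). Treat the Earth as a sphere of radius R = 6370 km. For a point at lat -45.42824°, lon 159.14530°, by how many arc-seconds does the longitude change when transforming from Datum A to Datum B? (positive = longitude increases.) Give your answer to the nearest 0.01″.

Δλ = 6.55″

At latitude -45.42824°, cos φ = 0.701802.
One radian of longitude at latitude φ spans R cos φ, so Δλ = ΔE / (R cos φ) = 142.0 / (6370000 × 0.701802) = 3.1764e-05 rad = 6.552″.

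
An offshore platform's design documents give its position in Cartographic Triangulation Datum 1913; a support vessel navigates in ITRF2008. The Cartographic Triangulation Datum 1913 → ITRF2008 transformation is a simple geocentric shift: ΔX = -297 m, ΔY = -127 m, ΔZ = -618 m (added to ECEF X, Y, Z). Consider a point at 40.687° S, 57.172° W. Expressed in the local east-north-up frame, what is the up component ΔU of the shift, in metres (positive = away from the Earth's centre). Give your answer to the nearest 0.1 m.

The local up (radial) axis is (cos φ cos λ, cos φ sin λ, sin φ), giving ΔU = -122.091 + 80.923 + 402.890 = 361.72 m.

ΔU = 361.7 m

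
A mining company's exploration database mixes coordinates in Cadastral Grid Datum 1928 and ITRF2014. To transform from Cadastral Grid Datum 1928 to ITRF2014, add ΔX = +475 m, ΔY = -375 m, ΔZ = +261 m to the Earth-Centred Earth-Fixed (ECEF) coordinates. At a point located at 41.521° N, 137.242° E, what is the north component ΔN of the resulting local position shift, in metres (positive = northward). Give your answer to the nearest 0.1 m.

The local north axis is (−sin φ cos λ, −sin φ sin λ, cos φ), giving ΔN = 231.190 + 168.765 + 195.414 = 595.37 m.

ΔN = 595.4 m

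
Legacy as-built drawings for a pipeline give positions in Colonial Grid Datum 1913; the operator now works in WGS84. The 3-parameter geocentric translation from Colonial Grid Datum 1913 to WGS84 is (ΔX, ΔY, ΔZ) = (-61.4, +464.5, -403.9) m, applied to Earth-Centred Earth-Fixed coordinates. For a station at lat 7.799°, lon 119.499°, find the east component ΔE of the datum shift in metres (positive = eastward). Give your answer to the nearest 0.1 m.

ΔE = -175.3 m

The local east axis at (φ, λ) is (−sin λ, cos λ, 0), so ΔE = −sin(119.499°)·(-61.4) + cos(119.499°)·464.5 = -175.28 m.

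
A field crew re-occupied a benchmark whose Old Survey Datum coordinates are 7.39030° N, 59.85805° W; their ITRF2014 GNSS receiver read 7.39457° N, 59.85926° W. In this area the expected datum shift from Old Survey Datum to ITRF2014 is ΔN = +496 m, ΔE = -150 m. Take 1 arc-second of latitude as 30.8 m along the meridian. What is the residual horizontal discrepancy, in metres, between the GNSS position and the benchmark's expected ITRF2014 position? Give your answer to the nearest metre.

28 m

Observed coordinate differences: Δφ = +0.00427°, Δλ = -0.00121°.
Converting to metres (1° lat = 110880 m, cos φ = 0.991693): observed ΔN = 473.5 m, observed ΔE = -133.1 m.
Subtracting the expected shift leaves a residual of 473.5 − (496) = -22.5 m north and -133.1 − (-150) = 16.9 m east.
Residual distance = √((-22.5)² + 16.9²) = 28.2 m.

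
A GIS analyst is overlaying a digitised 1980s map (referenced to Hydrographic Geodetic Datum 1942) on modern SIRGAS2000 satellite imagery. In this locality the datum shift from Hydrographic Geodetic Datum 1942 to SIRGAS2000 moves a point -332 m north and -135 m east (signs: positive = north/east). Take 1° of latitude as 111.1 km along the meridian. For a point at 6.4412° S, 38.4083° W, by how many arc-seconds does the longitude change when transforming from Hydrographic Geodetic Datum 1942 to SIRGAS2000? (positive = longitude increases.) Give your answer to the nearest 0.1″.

Δλ = -4.4″

At latitude -6.4412°, cos φ = 0.993688.
1° of longitude at this latitude = 111.1 × cos φ = 110.40 km, so Δλ = -135.0 / 110398.7 = -0.0012228° = -4.402″.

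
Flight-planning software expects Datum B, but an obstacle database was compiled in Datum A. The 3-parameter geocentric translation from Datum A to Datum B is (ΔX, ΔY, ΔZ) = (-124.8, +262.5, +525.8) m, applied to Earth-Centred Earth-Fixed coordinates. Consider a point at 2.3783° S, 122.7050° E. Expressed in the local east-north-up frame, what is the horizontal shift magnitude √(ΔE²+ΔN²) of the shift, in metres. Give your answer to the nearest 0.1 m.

At φ = -2.3783°, λ = 122.7050°: sin φ = -0.041497, cos φ = 0.999139, sin λ = 0.841464, cos λ = -0.540314.
ΔE = −sin λ·ΔX + cos λ·ΔY = −(0.841464)·(-124.8) + (-0.540314)·(262.5) = -36.82 m.
ΔN = −sin φ cos λ·ΔX − sin φ sin λ·ΔY + cos φ·ΔZ = −(-0.041497)(-0.540314)(-124.8) − (-0.041497)(0.841464)(262.5) + (0.999139)(525.8) = 537.31 m.
Horizontal magnitude = √(ΔE² + ΔN²) = √((-36.82)² + 537.31²) = 538.57 m.

538.6 m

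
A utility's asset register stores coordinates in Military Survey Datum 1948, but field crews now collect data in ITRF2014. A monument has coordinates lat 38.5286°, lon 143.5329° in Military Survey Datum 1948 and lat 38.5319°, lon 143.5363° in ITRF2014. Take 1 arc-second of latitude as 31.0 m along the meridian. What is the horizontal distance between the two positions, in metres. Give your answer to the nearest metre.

473 m

Δφ = 38.5319° − 38.5286° = +0.0033°; Δλ = 143.5363° − 143.5329° = +0.0034°.
1° of latitude = 3600 × 31.00 = 111600 m.
ΔN = Δφ × 111600 = 368.3 m; ΔE = Δλ × 111600 × cos(38.5286°) = +0.0034 × 111600 × 0.782297 = 296.8 m.
Distance = √(ΔE² + ΔN²) = √(296.8² + 368.3²) = 473.0 m.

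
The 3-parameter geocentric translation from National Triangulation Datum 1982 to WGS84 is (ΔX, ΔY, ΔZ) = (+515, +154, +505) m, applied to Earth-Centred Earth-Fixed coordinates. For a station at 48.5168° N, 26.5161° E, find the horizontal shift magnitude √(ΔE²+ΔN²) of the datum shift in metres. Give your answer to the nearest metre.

111 m

At φ = 48.5168°, λ = 26.5161°: sin φ = 0.749150, cos φ = 0.662400, sin λ = 0.446449, cos λ = 0.894809.
ΔE = −sin λ·ΔX + cos λ·ΔY = −(0.446449)·(515) + (0.894809)·(154) = -92.12 m.
ΔN = −sin φ cos λ·ΔX − sin φ sin λ·ΔY + cos φ·ΔZ = −(0.749150)(0.894809)(515) − (0.749150)(0.446449)(154) + (0.662400)(505) = -62.22 m.
Horizontal magnitude = √(ΔE² + ΔN²) = √((-92.12)² + (-62.22)²) = 111.17 m.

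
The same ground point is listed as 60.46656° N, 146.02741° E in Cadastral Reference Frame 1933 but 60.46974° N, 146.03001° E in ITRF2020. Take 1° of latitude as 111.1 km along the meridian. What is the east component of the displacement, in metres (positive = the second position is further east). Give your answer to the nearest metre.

Δφ = 60.46974° − 60.46656° = +0.00318°; Δλ = 146.03001° − 146.02741° = +0.00260°.
ΔN = Δφ × 111100 = 353.3 m; ΔE = Δλ × 111100 × cos(60.46656°) = +0.00260 × 111100 × 0.492931 = 142.4 m.

ΔE = 142 m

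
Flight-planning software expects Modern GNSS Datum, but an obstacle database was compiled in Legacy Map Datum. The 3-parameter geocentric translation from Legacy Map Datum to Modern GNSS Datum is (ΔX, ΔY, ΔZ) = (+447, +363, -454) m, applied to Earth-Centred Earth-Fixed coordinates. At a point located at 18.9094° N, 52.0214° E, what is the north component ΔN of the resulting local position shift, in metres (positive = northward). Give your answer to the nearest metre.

The local north axis is (−sin φ cos λ, −sin φ sin λ, cos φ), giving ΔN = -89.142 − 92.727 − 429.499 = -611.37 m.

ΔN = -611 m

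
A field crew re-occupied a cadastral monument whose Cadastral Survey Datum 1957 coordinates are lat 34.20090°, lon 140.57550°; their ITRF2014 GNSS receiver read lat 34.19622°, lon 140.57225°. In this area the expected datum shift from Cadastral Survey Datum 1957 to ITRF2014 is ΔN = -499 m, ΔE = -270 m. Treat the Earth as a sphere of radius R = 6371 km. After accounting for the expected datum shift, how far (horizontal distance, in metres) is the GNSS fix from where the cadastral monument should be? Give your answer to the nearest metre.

Observed coordinate differences: Δφ = -0.00468°, Δλ = -0.00325°.
Converting to metres (1° lat = 111195 m, cos φ = 0.827072): observed ΔN = -520.4 m, observed ΔE = -298.9 m.
Subtracting the expected shift leaves a residual of -520.4 − (-499) = -21.4 m north and -298.9 − (-270) = -28.9 m east.
Residual distance = √((-21.4)² + (-28.9)²) = 35.9 m.

36 m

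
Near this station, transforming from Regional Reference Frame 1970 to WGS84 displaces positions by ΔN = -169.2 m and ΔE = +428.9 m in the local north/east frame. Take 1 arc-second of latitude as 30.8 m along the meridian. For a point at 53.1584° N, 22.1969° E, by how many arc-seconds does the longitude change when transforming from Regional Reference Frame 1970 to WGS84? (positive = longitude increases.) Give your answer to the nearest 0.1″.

At latitude 53.1584°, cos φ = 0.599605.
1″ of longitude at this latitude = 30.80 × cos φ = 18.4678 m, so Δλ = 428.9 / 18.4678 = 23.224″.

Δλ = 23.2″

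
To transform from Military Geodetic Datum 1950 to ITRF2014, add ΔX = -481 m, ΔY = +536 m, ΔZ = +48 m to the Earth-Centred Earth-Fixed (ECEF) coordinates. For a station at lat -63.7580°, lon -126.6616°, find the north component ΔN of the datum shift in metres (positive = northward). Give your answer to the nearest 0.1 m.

At φ = -63.7580°, λ = -126.6616°: sin φ = -0.896934, cos φ = 0.442163, sin λ = -0.802176, cos λ = -0.597088.
ΔN = −sin φ cos λ·ΔX − sin φ sin λ·ΔY + cos φ·ΔZ = −(-0.896934)(-0.597088)(-481) − (-0.896934)(-0.802176)(536) + (0.442163)(48) = -106.83 m.

ΔN = -106.8 m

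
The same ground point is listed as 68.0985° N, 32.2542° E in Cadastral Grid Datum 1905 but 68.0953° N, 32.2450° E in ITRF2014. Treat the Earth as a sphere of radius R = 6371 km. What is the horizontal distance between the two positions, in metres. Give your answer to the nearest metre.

Δφ = 68.0953° − 68.0985° = -0.0032°; Δλ = 32.2450° − 32.2542° = -0.0092°.
1° along a meridian = πR/180 = 111195 m.
ΔN = Δφ × 111195 = -355.8 m; ΔE = Δλ × 111195 × cos(68.0985°) = -0.0092 × 111195 × 0.373012 = -381.6 m.
Distance = √(ΔE² + ΔN²) = √((-381.6)² + (-355.8)²) = 521.7 m.

522 m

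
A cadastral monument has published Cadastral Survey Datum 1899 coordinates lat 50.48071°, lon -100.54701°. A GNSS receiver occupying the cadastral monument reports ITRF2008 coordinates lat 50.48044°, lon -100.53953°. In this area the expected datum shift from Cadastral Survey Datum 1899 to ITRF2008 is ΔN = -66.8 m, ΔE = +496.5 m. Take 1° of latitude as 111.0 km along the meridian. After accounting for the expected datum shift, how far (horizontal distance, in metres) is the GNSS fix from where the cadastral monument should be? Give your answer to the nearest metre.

49 m

Observed coordinate differences: Δφ = -0.00027°, Δλ = +0.00748°.
Converting to metres (1° lat = 111000 m, cos φ = 0.636338): observed ΔN = -30.0 m, observed ΔE = 528.3 m.
Subtracting the expected shift leaves a residual of -30.0 − (-66.8) = 36.8 m north and 528.3 − (496.5) = 31.8 m east.
Residual distance = √(36.8² + 31.8²) = 48.7 m.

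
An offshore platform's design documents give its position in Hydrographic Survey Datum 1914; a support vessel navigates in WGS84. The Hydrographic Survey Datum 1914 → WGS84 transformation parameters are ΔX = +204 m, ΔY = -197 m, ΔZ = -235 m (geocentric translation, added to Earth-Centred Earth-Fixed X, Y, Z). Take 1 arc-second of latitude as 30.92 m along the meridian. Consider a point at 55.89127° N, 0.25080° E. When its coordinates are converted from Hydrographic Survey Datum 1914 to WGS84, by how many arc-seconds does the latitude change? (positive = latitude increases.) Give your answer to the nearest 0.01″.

sin φ = 0.827975, cos φ = 0.560765, sin λ = 0.004377, cos λ = 0.999990.
North component: ΔN = −sin φ cos λ·ΔX − sin φ sin λ·ΔY + cos φ·ΔZ = −(0.827975)(0.999990)(204) − (0.827975)(0.004377)(-197) + (0.560765)(-235) = -299.97 m.
1° of latitude spans 3600 × 30.92 = 111312 m, so Δφ = -299.97 / 111312 × 3600 = -9.702″.

Δφ = -9.70″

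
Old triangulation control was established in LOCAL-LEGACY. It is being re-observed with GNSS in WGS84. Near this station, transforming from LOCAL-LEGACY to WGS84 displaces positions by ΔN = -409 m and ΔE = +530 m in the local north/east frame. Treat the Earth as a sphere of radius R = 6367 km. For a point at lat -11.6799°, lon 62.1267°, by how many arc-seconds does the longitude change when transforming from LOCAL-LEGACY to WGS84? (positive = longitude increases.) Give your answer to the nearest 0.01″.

Δλ = 17.53″

At latitude -11.6799°, cos φ = 0.979294.
One radian of longitude at latitude φ spans R cos φ, so Δλ = ΔE / (R cos φ) = 530.0 / (6367000 × 0.979294) = 8.5002e-05 rad = 17.533″.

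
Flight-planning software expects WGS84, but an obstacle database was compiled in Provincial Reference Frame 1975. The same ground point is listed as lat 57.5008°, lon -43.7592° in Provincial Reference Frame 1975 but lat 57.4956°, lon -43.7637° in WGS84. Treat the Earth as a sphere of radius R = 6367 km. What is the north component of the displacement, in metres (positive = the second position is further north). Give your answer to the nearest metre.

Δφ = 57.4956° − 57.5008° = -0.0052°; Δλ = -43.7637° − -43.7592° = -0.0045°.
1° along a meridian = πR/180 = 111125 m.
ΔN = Δφ × 111125 = -577.9 m; ΔE = Δλ × 111125 × cos(57.5008°) = -0.0045 × 111125 × 0.537288 = -268.7 m.

ΔN = -578 m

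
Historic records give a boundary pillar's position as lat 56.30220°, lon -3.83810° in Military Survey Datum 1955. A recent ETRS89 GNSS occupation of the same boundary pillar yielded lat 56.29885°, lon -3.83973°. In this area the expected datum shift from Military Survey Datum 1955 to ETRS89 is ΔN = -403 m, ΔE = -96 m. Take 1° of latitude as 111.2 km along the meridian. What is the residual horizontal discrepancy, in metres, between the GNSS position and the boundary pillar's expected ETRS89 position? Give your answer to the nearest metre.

31 m

Observed coordinate differences: Δφ = -0.00335°, Δλ = -0.00163°.
Converting to metres (1° lat = 111200 m, cos φ = 0.554812): observed ΔN = -372.5 m, observed ΔE = -100.6 m.
Subtracting the expected shift leaves a residual of -372.5 − (-403) = 30.5 m north and -100.6 − (-96) = -4.6 m east.
Residual distance = √(30.5² + (-4.6)²) = 30.8 m.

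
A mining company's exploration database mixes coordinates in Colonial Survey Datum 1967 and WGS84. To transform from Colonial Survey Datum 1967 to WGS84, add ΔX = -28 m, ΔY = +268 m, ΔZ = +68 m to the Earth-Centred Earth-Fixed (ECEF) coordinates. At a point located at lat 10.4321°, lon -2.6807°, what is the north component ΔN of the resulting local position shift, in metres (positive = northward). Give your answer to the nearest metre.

The local north axis is (−sin φ cos λ, −sin φ sin λ, cos φ), giving ΔN = 5.064 + 2.270 + 66.876 = 74.21 m.

ΔN = 74 m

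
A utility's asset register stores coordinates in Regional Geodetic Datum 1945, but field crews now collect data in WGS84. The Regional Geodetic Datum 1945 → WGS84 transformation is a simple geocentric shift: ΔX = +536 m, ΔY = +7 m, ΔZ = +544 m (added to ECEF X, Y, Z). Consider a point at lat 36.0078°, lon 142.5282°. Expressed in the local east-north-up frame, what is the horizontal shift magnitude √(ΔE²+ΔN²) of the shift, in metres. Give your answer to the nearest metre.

763 m

The local east axis at (φ, λ) is (−sin λ, cos λ, 0), so ΔE = −sin(142.5282°)·536 + cos(142.5282°)·7 = -331.64 m.
The local north axis is (−sin φ cos λ, −sin φ sin λ, cos φ), giving ΔN = 250.089 − 2.504 + 440.062 = 687.65 m.
Horizontal magnitude = √(ΔE² + ΔN²) = √((-331.64)² + 687.65²) = 763.44 m.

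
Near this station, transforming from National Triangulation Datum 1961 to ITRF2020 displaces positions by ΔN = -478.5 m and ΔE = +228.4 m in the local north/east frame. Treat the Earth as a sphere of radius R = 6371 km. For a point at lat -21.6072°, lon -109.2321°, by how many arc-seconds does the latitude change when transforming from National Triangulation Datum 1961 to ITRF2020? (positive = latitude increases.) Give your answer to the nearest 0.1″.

On a sphere of radius R, 1 rad of latitude = R, so Δφ = ΔN / R = -478.5 / 6371000 = -7.5106e-05 rad = -15.492″.

Δφ = -15.5″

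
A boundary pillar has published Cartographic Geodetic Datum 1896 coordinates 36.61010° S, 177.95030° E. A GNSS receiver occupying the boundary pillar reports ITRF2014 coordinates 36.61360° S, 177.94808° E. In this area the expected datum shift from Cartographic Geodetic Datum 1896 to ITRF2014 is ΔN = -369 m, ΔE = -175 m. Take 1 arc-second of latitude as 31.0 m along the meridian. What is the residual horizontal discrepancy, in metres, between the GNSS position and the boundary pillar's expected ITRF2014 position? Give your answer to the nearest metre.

Observed coordinate differences: Δφ = -0.00350°, Δλ = -0.00222°.
Converting to metres (1° lat = 111600 m, cos φ = 0.802712): observed ΔN = -390.6 m, observed ΔE = -198.9 m.
Subtracting the expected shift leaves a residual of -390.6 − (-369) = -21.6 m north and -198.9 − (-175) = -23.9 m east.
Residual distance = √((-21.6)² + (-23.9)²) = 32.2 m.

32 m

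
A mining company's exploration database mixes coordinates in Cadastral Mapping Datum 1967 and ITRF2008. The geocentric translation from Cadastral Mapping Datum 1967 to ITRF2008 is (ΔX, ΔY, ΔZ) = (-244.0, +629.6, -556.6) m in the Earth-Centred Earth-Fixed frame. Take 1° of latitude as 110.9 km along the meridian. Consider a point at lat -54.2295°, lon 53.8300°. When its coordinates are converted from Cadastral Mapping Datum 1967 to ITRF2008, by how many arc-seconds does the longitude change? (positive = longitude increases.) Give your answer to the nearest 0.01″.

sin φ = -0.811365, cos φ = 0.584540, sin λ = 0.807269, cos λ = 0.590183.
East component: ΔE = −sin λ·ΔX + cos λ·ΔY = −(0.807269)(-244.0) + (0.590183)(629.6) = 568.55 m.
1° of latitude spans 110900 m; at latitude φ, 1° of longitude spans that × cos φ = 64825.5 m, so Δλ = 568.55 / 64825.5 × 3600 = 31.574″.

Δλ = 31.57″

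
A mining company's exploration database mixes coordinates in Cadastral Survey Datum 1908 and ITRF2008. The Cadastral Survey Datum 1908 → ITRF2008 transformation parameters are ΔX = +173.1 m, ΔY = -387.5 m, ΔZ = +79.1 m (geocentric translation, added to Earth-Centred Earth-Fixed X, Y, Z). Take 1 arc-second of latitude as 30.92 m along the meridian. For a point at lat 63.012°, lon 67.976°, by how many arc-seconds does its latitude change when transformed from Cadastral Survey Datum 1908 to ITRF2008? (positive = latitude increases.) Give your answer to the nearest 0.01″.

Δφ = 9.64″

sin φ = 0.891102, cos φ = 0.453804, sin λ = 0.927027, cos λ = 0.374995.
North component: ΔN = −sin φ cos λ·ΔX − sin φ sin λ·ΔY + cos φ·ΔZ = −(0.891102)(0.374995)(173.1) − (0.891102)(0.927027)(-387.5) + (0.453804)(79.1) = 298.16 m.
1° of latitude spans 3600 × 30.92 = 111312 m, so Δφ = 298.16 / 111312 × 3600 = 9.643″.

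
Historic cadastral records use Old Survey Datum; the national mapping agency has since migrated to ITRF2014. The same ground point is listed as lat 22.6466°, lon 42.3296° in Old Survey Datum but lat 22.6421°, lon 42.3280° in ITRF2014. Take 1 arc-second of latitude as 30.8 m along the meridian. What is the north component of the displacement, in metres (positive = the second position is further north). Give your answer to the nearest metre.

ΔN = -499 m

Δφ = 22.6421° − 22.6466° = -0.0045°; Δλ = 42.3280° − 42.3296° = -0.0016°.
1° of latitude = 3600 × 30.80 = 110880 m.
ΔN = Δφ × 110880 = -499.0 m; ΔE = Δλ × 110880 × cos(22.6466°) = -0.0016 × 110880 × 0.922897 = -163.7 m.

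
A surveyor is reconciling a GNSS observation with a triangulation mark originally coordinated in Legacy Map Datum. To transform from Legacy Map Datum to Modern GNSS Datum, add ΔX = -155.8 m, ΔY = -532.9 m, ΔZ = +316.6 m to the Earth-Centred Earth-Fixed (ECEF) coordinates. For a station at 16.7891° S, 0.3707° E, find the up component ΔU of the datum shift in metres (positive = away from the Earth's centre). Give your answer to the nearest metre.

The local up (radial) axis is (cos φ cos λ, cos φ sin λ, sin φ), giving ΔU = -149.156 − 3.301 − 91.450 = -243.91 m.

ΔU = -244 m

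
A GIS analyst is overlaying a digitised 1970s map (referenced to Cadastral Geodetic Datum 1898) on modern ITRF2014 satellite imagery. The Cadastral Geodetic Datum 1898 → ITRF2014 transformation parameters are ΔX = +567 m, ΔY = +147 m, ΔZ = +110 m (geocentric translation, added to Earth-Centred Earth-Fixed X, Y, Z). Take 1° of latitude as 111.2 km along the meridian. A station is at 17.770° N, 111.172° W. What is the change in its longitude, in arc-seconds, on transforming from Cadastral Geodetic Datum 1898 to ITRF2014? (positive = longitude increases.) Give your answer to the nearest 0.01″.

Δλ = 16.17″

sin φ = 0.305197, cos φ = 0.952289, sin λ = -0.932500, cos λ = -0.361169.
East component: ΔE = −sin λ·ΔX + cos λ·ΔY = −(-0.932500)(567) + (-0.361169)(147) = 475.64 m.
1° of latitude spans 111200 m; at latitude φ, 1° of longitude spans that × cos φ = 105894.6 m, so Δλ = 475.64 / 105894.6 × 3600 = 16.170″.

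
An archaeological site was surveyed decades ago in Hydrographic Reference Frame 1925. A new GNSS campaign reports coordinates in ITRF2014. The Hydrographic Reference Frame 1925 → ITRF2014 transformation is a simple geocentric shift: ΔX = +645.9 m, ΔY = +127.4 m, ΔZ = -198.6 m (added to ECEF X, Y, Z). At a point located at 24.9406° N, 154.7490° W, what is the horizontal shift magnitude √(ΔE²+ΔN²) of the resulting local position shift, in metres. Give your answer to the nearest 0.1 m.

183.4 m

At φ = 24.9406°, λ = -154.7490°: sin φ = 0.421678, cos φ = 0.906745, sin λ = -0.426585, cos λ = -0.904448.
ΔE = −sin λ·ΔX + cos λ·ΔY = −(-0.426585)·(645.9) + (-0.904448)·(127.4) = 160.30 m.
ΔN = −sin φ cos λ·ΔX − sin φ sin λ·ΔY + cos φ·ΔZ = −(0.421678)(-0.904448)(645.9) − (0.421678)(-0.426585)(127.4) + (0.906745)(-198.6) = 89.17 m.
Horizontal magnitude = √(ΔE² + ΔN²) = √(160.30² + 89.17²) = 183.44 m.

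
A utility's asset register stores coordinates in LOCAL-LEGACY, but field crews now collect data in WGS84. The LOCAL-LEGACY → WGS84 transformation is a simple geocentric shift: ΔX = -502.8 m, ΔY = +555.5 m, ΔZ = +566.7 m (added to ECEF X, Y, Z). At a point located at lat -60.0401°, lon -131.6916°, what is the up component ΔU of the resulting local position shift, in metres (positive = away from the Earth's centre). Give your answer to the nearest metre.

The local up (radial) axis is (cos φ cos λ, cos φ sin λ, sin φ), giving ΔU = 167.009 − 207.154 − 490.975 = -531.12 m.

ΔU = -531 m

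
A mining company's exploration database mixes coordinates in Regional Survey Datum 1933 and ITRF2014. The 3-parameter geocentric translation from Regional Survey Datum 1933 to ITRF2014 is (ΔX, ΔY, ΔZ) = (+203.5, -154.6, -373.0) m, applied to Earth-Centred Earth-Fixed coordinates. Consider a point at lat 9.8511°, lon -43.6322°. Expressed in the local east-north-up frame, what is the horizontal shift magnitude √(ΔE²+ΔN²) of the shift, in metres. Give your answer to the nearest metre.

The local east axis at (φ, λ) is (−sin λ, cos λ, 0), so ΔE = −sin(-43.6322°)·203.5 + cos(-43.6322°)·(-154.6) = 28.52 m.
The local north axis is (−sin φ cos λ, −sin φ sin λ, cos φ), giving ΔN = -25.200 − 18.251 − 367.500 = -410.95 m.
Horizontal magnitude = √(ΔE² + ΔN²) = √(28.52² + (-410.95)²) = 411.94 m.

412 m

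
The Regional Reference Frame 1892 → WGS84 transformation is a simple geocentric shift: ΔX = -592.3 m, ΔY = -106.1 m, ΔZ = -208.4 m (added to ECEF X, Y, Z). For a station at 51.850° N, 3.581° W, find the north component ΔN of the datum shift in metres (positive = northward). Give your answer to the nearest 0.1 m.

At φ = 51.850°, λ = -3.581°: sin φ = 0.786396, cos φ = 0.617722, sin λ = -0.062460, cos λ = 0.998047.
ΔN = −sin φ cos λ·ΔX − sin φ sin λ·ΔY + cos φ·ΔZ = −(0.786396)(0.998047)(-592.3) − (0.786396)(-0.062460)(-106.1) + (0.617722)(-208.4) = 330.93 m.

ΔN = 330.9 m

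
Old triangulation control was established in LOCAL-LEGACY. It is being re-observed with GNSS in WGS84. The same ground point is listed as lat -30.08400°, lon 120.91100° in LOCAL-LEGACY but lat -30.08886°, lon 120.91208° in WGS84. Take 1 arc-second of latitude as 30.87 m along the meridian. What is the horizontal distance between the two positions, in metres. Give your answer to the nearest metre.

550 m

Δφ = -30.08886° − -30.08400° = -0.00486°; Δλ = 120.91208° − 120.91100° = +0.00108°.
1° of latitude = 3600 × 30.87 = 111132 m.
ΔN = Δφ × 111132 = -540.1 m; ΔE = Δλ × 111132 × cos(-30.08400°) = +0.00108 × 111132 × 0.865291 = 103.9 m.
Distance = √(ΔE² + ΔN²) = √(103.9² + (-540.1)²) = 550.0 m.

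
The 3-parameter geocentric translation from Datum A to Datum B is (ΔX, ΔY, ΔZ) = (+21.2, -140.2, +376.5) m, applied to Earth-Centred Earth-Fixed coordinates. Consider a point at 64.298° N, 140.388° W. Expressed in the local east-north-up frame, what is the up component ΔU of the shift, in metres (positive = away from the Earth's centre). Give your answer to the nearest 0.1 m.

The local up (radial) axis is (cos φ cos λ, cos φ sin λ, sin φ), giving ΔU = -7.083 + 38.767 + 339.250 = 370.93 m.

ΔU = 370.9 m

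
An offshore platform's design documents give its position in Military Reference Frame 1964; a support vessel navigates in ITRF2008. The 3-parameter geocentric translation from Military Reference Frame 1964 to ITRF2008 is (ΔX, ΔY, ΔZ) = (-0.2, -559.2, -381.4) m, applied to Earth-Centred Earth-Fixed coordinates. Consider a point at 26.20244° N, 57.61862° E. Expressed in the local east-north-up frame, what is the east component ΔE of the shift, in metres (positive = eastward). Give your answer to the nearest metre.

At φ = 26.20244°, λ = 57.61862°: sin φ = 0.441544, cos φ = 0.897240, sin λ = 0.844502, cos λ = 0.535552.
ΔE = −sin λ·ΔX + cos λ·ΔY = −(0.844502)·(-0.2) + (0.535552)·(-559.2) = -299.31 m.

ΔE = -299 m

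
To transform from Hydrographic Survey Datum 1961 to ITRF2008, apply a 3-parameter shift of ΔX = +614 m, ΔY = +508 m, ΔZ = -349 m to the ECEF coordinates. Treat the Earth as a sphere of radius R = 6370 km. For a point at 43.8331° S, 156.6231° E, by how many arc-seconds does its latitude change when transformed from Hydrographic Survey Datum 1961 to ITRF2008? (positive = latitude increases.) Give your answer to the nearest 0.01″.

sin φ = -0.692560, cos φ = 0.721360, sin λ = 0.396778, cos λ = -0.917915.
North component: ΔN = −sin φ cos λ·ΔX − sin φ sin λ·ΔY + cos φ·ΔZ = −(-0.692560)(-0.917915)(614) − (-0.692560)(0.396778)(508) + (0.721360)(-349) = -502.49 m.
1° of latitude spans πR/180 = 111177 m, so Δφ = -502.49 / 111177 × 3600 = -16.271″.

Δφ = -16.27″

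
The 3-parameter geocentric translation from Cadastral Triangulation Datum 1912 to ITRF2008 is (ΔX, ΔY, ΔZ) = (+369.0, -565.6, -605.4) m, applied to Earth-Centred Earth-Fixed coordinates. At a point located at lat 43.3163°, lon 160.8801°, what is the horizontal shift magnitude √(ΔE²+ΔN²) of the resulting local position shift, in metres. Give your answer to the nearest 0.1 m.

420.1 m

At φ = 43.3163°, λ = 160.8801°: sin φ = 0.686025, cos φ = 0.727578, sin λ = 0.327546, cos λ = -0.944835.
ΔE = −sin λ·ΔX + cos λ·ΔY = −(0.327546)·(369.0) + (-0.944835)·(-565.6) = 413.53 m.
ΔN = −sin φ cos λ·ΔX − sin φ sin λ·ΔY + cos φ·ΔZ = −(0.686025)(-0.944835)(369.0) − (0.686025)(0.327546)(-565.6) + (0.727578)(-605.4) = -74.20 m.
Horizontal magnitude = √(ΔE² + ΔN²) = √(413.53² + (-74.20)²) = 420.14 m.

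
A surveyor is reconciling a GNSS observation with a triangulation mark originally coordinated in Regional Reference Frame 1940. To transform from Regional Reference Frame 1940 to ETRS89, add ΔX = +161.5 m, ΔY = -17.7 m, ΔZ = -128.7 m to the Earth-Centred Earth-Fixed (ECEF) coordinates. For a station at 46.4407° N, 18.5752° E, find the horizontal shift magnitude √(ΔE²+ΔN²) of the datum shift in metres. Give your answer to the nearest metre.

The local east axis at (φ, λ) is (−sin λ, cos λ, 0), so ΔE = −sin(18.5752°)·161.5 + cos(18.5752°)·(-17.7) = -68.22 m.
The local north axis is (−sin φ cos λ, −sin φ sin λ, cos φ), giving ΔN = -110.936 + 4.086 − 88.688 = -195.54 m.
Horizontal magnitude = √(ΔE² + ΔN²) = √((-68.22)² + (-195.54)²) = 207.10 m.

207 m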